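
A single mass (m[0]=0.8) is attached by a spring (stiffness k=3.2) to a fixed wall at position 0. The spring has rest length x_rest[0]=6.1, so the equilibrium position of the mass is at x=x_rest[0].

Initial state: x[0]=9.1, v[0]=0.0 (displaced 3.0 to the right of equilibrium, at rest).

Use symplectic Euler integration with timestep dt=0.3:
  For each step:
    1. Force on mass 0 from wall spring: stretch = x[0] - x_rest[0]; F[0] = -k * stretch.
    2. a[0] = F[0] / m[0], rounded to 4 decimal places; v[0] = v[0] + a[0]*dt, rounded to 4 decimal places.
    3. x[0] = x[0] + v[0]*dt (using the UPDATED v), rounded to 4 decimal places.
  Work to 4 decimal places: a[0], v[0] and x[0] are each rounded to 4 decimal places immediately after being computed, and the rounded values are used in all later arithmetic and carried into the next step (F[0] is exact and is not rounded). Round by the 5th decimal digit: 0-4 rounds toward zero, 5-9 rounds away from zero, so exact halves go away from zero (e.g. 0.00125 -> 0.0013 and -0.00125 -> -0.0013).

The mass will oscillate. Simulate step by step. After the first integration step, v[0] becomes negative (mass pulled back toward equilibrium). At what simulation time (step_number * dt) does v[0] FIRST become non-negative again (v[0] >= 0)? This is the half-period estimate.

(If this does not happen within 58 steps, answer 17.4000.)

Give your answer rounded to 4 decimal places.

Step 0: x=[9.1000] v=[0.0000]
Step 1: x=[8.0200] v=[-3.6000]
Step 2: x=[6.2488] v=[-5.9040]
Step 3: x=[4.4240] v=[-6.0826]
Step 4: x=[3.2026] v=[-4.0714]
Step 5: x=[3.0243] v=[-0.5945]
Step 6: x=[3.9532] v=[3.0963]
First v>=0 after going negative at step 6, time=1.8000

Answer: 1.8000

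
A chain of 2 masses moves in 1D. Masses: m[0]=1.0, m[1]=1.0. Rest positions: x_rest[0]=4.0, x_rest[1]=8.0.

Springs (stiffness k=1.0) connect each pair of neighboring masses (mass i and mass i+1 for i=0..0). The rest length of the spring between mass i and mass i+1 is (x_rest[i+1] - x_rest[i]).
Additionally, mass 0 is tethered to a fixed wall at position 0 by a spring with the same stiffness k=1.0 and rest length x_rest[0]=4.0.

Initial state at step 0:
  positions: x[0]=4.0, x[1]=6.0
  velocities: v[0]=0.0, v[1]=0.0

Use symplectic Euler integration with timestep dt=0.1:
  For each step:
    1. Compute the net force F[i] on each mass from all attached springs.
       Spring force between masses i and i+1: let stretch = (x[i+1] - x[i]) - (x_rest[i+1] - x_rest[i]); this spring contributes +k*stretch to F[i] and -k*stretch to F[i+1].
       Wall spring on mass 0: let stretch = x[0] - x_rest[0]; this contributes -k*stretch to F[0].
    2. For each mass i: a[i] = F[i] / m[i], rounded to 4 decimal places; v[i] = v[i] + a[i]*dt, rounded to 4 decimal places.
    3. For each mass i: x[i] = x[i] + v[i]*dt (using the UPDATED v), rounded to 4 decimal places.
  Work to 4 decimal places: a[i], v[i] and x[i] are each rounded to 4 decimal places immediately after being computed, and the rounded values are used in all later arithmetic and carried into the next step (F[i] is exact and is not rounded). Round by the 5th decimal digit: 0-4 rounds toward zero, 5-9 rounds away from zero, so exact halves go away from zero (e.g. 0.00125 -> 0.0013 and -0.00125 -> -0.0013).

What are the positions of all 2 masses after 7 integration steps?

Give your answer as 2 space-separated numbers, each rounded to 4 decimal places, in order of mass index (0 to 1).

Step 0: x=[4.0000 6.0000] v=[0.0000 0.0000]
Step 1: x=[3.9800 6.0200] v=[-0.2000 0.2000]
Step 2: x=[3.9406 6.0596] v=[-0.3940 0.3960]
Step 3: x=[3.8830 6.1180] v=[-0.5762 0.5841]
Step 4: x=[3.8089 6.1941] v=[-0.7410 0.7606]
Step 5: x=[3.7206 6.2863] v=[-0.8834 0.9221]
Step 6: x=[3.6207 6.3929] v=[-0.9989 1.0655]
Step 7: x=[3.5123 6.5117] v=[-1.0838 1.1883]

Answer: 3.5123 6.5117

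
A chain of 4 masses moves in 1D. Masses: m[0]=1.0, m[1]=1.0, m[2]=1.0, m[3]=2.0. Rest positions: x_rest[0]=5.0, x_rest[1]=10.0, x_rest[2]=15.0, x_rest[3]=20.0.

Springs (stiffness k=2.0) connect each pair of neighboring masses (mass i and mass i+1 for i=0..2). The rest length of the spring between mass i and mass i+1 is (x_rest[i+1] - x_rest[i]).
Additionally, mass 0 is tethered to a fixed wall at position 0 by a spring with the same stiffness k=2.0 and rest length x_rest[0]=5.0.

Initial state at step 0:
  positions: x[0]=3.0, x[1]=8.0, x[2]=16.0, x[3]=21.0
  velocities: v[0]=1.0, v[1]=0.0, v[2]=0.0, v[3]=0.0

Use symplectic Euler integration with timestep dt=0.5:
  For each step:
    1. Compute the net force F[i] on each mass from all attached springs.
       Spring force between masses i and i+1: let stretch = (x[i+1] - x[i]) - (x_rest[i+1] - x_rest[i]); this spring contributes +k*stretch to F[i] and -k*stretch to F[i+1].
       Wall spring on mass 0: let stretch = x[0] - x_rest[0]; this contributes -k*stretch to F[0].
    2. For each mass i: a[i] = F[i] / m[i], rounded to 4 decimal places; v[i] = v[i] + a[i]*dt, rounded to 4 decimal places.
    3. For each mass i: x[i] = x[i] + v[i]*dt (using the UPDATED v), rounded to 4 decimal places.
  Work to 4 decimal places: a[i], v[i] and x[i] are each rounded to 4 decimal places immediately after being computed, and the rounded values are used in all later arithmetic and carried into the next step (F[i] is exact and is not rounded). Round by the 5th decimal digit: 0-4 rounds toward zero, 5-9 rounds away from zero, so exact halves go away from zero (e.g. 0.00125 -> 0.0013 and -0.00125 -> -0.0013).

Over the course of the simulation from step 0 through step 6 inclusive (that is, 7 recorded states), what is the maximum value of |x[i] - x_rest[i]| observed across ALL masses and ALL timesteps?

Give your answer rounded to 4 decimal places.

Step 0: x=[3.0000 8.0000 16.0000 21.0000] v=[1.0000 0.0000 0.0000 0.0000]
Step 1: x=[4.5000 9.5000 14.5000 21.0000] v=[3.0000 3.0000 -3.0000 0.0000]
Step 2: x=[6.2500 11.0000 13.7500 20.6250] v=[3.5000 3.0000 -1.5000 -0.7500]
Step 3: x=[7.2500 11.5000 15.0625 19.7813] v=[2.0000 1.0000 2.6250 -1.6875]
Step 4: x=[6.7500 11.6563 16.9532 19.0079] v=[-1.0000 0.3125 3.7813 -1.5469]
Step 5: x=[5.3282 12.0079 17.2228 18.9708] v=[-2.8437 0.7031 0.5391 -0.0743]
Step 6: x=[4.5821 11.6271 15.7589 19.7467] v=[-1.4922 -0.7617 -2.9278 1.5517]
Max displacement = 2.2500

Answer: 2.2500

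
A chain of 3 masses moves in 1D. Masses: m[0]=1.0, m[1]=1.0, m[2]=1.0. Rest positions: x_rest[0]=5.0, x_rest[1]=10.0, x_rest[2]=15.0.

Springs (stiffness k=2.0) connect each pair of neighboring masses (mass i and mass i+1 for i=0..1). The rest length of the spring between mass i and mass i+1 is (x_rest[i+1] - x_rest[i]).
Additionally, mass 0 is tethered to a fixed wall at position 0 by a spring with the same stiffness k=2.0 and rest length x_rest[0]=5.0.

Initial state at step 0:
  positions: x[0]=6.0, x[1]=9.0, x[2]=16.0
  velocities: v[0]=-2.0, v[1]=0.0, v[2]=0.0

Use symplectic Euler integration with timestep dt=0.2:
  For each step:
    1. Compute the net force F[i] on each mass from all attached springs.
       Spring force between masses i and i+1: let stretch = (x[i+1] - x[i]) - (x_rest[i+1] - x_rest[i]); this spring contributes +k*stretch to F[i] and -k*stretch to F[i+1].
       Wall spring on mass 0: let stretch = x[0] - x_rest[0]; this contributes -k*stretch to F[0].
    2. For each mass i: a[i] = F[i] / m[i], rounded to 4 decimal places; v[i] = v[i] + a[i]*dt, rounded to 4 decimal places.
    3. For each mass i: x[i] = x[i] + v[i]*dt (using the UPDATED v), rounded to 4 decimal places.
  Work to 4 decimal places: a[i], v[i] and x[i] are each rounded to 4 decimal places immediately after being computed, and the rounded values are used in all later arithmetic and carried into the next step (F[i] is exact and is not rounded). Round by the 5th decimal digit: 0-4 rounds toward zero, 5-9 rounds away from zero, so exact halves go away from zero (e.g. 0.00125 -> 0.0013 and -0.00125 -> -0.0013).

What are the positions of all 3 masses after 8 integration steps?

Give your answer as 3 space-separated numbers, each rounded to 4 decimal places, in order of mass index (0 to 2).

Step 0: x=[6.0000 9.0000 16.0000] v=[-2.0000 0.0000 0.0000]
Step 1: x=[5.3600 9.3200 15.8400] v=[-3.2000 1.6000 -0.8000]
Step 2: x=[4.6080 9.8448 15.5584] v=[-3.7600 2.6240 -1.4080]
Step 3: x=[3.9063 10.4077 15.2197] v=[-3.5085 2.8147 -1.6934]
Step 4: x=[3.4122 10.8355 14.8961] v=[-2.4705 2.1389 -1.6182]
Step 5: x=[3.2390 10.9943 14.6476] v=[-0.8661 0.7938 -1.2424]
Step 6: x=[3.4271 10.8249 14.5069] v=[0.9404 -0.8470 -0.7037]
Step 7: x=[3.9328 10.3582 14.4716] v=[2.5287 -2.3333 -0.1765]
Step 8: x=[4.6379 9.7066 14.5072] v=[3.5257 -3.2581 0.1781]

Answer: 4.6379 9.7066 14.5072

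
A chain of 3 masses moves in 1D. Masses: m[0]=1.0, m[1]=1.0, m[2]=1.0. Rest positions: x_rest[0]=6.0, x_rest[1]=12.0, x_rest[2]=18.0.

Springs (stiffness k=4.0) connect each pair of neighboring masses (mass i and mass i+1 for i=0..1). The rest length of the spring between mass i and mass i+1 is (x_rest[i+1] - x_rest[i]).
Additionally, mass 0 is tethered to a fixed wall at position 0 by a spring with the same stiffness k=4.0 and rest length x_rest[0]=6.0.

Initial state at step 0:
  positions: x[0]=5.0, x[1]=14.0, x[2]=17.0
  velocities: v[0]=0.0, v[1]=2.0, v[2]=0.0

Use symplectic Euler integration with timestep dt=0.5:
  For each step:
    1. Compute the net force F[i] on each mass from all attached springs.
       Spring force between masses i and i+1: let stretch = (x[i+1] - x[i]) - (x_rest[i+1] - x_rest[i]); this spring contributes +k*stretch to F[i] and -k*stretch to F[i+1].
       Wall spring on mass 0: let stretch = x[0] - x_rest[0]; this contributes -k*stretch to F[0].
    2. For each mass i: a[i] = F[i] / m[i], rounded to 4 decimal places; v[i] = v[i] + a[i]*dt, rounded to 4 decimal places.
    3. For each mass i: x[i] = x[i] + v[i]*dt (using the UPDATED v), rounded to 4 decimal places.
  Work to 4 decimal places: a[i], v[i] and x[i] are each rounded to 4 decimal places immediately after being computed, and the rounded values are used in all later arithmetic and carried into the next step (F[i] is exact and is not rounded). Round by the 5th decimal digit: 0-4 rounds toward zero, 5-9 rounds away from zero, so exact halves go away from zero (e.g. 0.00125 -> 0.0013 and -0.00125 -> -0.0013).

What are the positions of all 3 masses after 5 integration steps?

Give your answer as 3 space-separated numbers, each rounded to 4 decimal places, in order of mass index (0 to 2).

Step 0: x=[5.0000 14.0000 17.0000] v=[0.0000 2.0000 0.0000]
Step 1: x=[9.0000 9.0000 20.0000] v=[8.0000 -10.0000 6.0000]
Step 2: x=[4.0000 15.0000 18.0000] v=[-10.0000 12.0000 -4.0000]
Step 3: x=[6.0000 13.0000 19.0000] v=[4.0000 -4.0000 2.0000]
Step 4: x=[9.0000 10.0000 20.0000] v=[6.0000 -6.0000 2.0000]
Step 5: x=[4.0000 16.0000 17.0000] v=[-10.0000 12.0000 -6.0000]

Answer: 4.0000 16.0000 17.0000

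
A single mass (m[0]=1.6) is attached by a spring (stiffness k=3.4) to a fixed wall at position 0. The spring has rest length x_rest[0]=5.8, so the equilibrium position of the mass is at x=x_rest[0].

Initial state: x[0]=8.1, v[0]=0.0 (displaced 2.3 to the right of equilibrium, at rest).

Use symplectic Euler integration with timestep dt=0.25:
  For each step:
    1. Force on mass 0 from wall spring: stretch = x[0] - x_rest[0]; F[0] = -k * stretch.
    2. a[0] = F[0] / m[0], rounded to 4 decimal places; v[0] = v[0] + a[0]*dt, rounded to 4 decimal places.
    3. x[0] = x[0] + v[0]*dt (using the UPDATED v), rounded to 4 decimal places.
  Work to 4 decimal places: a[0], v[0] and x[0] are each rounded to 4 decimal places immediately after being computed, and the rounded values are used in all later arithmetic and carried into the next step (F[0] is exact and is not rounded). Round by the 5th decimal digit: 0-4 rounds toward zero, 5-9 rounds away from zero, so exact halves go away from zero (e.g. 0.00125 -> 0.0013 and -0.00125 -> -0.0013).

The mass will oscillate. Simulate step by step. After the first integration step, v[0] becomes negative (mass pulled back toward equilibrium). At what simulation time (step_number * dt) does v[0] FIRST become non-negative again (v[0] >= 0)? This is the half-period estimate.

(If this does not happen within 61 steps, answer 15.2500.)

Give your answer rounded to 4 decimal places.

Answer: 2.2500

Derivation:
Step 0: x=[8.1000] v=[0.0000]
Step 1: x=[7.7945] v=[-1.2219]
Step 2: x=[7.2241] v=[-2.2815]
Step 3: x=[6.4646] v=[-3.0381]
Step 4: x=[5.6168] v=[-3.3912]
Step 5: x=[4.7933] v=[-3.2939]
Step 6: x=[4.1035] v=[-2.7591]
Step 7: x=[3.6391] v=[-1.8578]
Step 8: x=[3.4617] v=[-0.7098]
Step 9: x=[3.5948] v=[0.5324]
First v>=0 after going negative at step 9, time=2.2500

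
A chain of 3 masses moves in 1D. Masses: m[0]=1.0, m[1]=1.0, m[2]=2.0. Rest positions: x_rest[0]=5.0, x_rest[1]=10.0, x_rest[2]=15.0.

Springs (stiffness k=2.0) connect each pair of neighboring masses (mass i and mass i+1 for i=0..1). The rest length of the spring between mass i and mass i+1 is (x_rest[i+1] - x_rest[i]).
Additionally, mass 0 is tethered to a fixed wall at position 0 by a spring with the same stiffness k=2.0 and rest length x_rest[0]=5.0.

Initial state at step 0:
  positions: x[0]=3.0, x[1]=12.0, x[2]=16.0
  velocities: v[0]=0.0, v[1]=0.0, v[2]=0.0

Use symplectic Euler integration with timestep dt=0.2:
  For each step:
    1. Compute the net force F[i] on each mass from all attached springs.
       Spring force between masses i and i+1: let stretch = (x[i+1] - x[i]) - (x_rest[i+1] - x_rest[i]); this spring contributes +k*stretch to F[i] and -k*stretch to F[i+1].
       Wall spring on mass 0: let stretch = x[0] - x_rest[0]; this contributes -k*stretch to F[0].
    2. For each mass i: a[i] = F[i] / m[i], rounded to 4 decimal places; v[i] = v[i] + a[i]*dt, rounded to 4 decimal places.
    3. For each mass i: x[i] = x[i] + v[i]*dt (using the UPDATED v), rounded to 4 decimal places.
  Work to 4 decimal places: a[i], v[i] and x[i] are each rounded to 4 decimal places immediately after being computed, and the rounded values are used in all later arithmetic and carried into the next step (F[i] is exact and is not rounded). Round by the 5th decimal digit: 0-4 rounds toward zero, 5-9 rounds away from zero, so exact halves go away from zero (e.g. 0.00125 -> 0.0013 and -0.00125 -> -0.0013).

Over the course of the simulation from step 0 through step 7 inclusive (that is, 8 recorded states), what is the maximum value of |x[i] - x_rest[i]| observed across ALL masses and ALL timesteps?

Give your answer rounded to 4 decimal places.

Answer: 2.3691

Derivation:
Step 0: x=[3.0000 12.0000 16.0000] v=[0.0000 0.0000 0.0000]
Step 1: x=[3.4800 11.6000 16.0400] v=[2.4000 -2.0000 0.2000]
Step 2: x=[4.3312 10.9056 16.1024] v=[4.2560 -3.4720 0.3120]
Step 3: x=[5.3619 10.1010 16.1569] v=[5.1533 -4.0230 0.2726]
Step 4: x=[6.3427 9.4017 16.1692] v=[4.9042 -3.4963 0.0614]
Step 5: x=[7.0608 8.9991 16.1108] v=[3.5907 -2.0129 -0.2921]
Step 6: x=[7.3691 9.0104 15.9679] v=[1.5417 0.0565 -0.7144]
Step 7: x=[7.2192 9.4470 15.7467] v=[-0.7494 2.1830 -1.1059]
Max displacement = 2.3691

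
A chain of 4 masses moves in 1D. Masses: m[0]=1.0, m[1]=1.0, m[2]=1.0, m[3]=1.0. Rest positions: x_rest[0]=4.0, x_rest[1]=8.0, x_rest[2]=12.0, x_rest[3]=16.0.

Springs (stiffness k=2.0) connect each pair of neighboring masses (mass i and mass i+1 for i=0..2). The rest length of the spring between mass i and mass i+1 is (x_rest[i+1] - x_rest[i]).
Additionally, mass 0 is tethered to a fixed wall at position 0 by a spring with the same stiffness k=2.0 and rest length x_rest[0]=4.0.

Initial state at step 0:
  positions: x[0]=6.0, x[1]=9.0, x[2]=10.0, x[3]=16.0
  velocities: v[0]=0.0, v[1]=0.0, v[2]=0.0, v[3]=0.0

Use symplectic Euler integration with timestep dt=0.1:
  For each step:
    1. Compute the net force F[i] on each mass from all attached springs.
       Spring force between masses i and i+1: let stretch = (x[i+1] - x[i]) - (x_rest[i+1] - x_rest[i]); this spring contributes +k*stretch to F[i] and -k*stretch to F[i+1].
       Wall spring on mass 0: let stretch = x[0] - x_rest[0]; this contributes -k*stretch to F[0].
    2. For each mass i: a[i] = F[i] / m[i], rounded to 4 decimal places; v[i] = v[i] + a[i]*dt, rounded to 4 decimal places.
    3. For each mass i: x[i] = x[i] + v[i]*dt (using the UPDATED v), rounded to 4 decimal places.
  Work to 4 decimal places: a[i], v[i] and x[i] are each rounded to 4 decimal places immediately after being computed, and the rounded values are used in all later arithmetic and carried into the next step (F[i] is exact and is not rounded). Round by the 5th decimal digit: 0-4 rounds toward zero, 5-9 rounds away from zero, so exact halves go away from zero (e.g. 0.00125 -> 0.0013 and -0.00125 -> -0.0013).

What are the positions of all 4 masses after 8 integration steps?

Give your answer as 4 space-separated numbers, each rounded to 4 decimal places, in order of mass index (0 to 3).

Step 0: x=[6.0000 9.0000 10.0000 16.0000] v=[0.0000 0.0000 0.0000 0.0000]
Step 1: x=[5.9400 8.9600 10.1000 15.9600] v=[-0.6000 -0.4000 1.0000 -0.4000]
Step 2: x=[5.8216 8.8824 10.2944 15.8828] v=[-1.1840 -0.7760 1.9440 -0.7720]
Step 3: x=[5.6480 8.7718 10.5723 15.7738] v=[-1.7362 -1.1058 2.7793 -1.0897]
Step 4: x=[5.4239 8.6348 10.9183 15.6408] v=[-2.2410 -1.3705 3.4595 -1.3300]
Step 5: x=[5.1555 8.4792 11.3130 15.4934] v=[-2.6836 -1.5560 3.9473 -1.4745]
Step 6: x=[4.8505 8.3138 11.7347 15.3423] v=[-3.0500 -1.6540 4.2166 -1.5106]
Step 7: x=[4.5178 8.1476 12.1601 15.1991] v=[-3.3274 -1.6625 4.2539 -1.4321]
Step 8: x=[4.1673 7.9890 12.5660 15.0751] v=[-3.5050 -1.5860 4.0592 -1.2399]

Answer: 4.1673 7.9890 12.5660 15.0751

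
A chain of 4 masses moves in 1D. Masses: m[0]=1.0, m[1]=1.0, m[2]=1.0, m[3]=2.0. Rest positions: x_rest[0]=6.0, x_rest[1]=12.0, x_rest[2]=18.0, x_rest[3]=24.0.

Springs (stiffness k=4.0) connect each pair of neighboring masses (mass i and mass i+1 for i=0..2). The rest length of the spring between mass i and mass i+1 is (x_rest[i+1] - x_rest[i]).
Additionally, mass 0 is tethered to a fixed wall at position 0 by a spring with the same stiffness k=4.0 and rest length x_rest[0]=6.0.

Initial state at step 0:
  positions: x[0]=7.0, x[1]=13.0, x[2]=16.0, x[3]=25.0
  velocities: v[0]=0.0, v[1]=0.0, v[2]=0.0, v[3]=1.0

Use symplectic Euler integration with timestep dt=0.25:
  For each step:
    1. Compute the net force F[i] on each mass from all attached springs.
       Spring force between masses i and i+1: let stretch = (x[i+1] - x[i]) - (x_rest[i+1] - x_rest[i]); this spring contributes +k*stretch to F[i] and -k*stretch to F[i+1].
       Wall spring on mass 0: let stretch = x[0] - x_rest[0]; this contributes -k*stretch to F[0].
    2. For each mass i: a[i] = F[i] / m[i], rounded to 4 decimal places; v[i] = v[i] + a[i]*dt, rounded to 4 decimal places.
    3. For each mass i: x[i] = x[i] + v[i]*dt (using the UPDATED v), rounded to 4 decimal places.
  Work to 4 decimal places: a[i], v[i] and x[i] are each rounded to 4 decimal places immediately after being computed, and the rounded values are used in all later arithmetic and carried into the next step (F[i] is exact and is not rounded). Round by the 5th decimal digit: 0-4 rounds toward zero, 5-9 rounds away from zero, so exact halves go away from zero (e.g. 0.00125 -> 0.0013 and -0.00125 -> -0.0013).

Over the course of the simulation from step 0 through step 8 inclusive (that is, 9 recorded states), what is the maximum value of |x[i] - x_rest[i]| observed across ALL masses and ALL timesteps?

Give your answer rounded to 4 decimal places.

Step 0: x=[7.0000 13.0000 16.0000 25.0000] v=[0.0000 0.0000 0.0000 1.0000]
Step 1: x=[6.7500 12.2500 17.5000 24.8750] v=[-1.0000 -3.0000 6.0000 -0.5000]
Step 2: x=[6.1875 11.4375 19.5313 24.5781] v=[-2.2500 -3.2500 8.1250 -1.1875]
Step 3: x=[5.3906 11.3360 20.8008 24.4004] v=[-3.1875 -0.4062 5.0780 -0.7109]
Step 4: x=[4.7324 12.1143 20.6040 24.5227] v=[-2.6327 3.1132 -0.7872 0.4893]
Step 5: x=[4.7366 13.1696 19.2645 24.9052] v=[0.0168 4.2210 -5.3582 1.5300]
Step 6: x=[5.6649 13.6403 17.8114 25.3326] v=[3.7132 1.8829 -5.8124 1.7097]
Step 7: x=[7.1708 13.1600 17.1958 25.5699] v=[6.0237 -1.9214 -2.4623 0.9491]
Step 8: x=[8.3813 12.1913 17.6648 25.5104] v=[4.8421 -3.8748 1.8760 -0.2380]
Max displacement = 2.8008

Answer: 2.8008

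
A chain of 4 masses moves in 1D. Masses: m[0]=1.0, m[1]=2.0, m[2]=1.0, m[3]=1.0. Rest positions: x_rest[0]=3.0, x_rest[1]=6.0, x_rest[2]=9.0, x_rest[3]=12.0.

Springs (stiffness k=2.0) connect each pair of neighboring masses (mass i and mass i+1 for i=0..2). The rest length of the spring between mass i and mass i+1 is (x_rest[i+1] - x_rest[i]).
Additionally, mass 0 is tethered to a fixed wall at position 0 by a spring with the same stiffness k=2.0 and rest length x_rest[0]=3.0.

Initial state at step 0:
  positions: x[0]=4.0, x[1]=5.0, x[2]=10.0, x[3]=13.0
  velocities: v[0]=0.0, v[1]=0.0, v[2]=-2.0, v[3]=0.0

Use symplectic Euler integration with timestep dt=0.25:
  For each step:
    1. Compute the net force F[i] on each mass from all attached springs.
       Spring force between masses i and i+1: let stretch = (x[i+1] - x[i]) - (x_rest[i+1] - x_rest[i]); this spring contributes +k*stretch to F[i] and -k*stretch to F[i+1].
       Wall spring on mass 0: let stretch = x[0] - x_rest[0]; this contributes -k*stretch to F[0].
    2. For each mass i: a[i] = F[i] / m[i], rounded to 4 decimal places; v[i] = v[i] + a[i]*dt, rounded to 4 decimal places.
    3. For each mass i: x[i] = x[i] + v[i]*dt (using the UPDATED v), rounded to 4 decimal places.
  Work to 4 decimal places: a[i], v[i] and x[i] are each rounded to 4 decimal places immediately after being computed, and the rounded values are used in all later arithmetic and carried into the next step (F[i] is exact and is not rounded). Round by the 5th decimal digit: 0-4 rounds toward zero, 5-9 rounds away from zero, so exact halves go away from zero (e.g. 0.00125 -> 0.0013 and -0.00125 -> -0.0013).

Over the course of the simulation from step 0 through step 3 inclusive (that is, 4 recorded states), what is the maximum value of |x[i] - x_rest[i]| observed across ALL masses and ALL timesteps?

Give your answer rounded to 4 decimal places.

Step 0: x=[4.0000 5.0000 10.0000 13.0000] v=[0.0000 0.0000 -2.0000 0.0000]
Step 1: x=[3.6250 5.2500 9.2500 13.0000] v=[-1.5000 1.0000 -3.0000 0.0000]
Step 2: x=[3.0000 5.6485 8.4688 12.9063] v=[-2.5000 1.5938 -3.1250 -0.3750]
Step 3: x=[2.3311 6.0577 7.8897 12.6329] v=[-2.6758 1.6368 -2.3164 -1.0938]
Max displacement = 1.1103

Answer: 1.1103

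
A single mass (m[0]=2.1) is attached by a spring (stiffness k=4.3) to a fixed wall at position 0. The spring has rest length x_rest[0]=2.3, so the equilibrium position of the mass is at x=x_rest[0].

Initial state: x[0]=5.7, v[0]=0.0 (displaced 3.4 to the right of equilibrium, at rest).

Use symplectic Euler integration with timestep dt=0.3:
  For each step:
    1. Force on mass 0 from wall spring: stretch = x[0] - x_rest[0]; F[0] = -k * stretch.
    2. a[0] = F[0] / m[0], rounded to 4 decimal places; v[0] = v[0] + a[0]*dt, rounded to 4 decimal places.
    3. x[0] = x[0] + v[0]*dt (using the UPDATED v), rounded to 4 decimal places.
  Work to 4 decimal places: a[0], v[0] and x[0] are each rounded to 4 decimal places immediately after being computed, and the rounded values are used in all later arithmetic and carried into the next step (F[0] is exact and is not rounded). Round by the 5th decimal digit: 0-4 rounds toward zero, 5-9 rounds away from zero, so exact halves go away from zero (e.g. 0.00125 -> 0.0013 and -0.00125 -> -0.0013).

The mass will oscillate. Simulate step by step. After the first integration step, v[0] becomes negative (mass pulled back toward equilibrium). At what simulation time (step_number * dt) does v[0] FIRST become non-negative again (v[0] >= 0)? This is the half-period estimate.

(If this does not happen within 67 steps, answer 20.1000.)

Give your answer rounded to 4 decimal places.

Step 0: x=[5.7000] v=[0.0000]
Step 1: x=[5.0734] v=[-2.0886]
Step 2: x=[3.9357] v=[-3.7923]
Step 3: x=[2.4966] v=[-4.7971]
Step 4: x=[1.0212] v=[-4.9179]
Step 5: x=[-0.2185] v=[-4.1324]
Step 6: x=[-0.9941] v=[-2.5853]
Step 7: x=[-1.1626] v=[-0.5618]
Step 8: x=[-0.6930] v=[1.5652]
First v>=0 after going negative at step 8, time=2.4000

Answer: 2.4000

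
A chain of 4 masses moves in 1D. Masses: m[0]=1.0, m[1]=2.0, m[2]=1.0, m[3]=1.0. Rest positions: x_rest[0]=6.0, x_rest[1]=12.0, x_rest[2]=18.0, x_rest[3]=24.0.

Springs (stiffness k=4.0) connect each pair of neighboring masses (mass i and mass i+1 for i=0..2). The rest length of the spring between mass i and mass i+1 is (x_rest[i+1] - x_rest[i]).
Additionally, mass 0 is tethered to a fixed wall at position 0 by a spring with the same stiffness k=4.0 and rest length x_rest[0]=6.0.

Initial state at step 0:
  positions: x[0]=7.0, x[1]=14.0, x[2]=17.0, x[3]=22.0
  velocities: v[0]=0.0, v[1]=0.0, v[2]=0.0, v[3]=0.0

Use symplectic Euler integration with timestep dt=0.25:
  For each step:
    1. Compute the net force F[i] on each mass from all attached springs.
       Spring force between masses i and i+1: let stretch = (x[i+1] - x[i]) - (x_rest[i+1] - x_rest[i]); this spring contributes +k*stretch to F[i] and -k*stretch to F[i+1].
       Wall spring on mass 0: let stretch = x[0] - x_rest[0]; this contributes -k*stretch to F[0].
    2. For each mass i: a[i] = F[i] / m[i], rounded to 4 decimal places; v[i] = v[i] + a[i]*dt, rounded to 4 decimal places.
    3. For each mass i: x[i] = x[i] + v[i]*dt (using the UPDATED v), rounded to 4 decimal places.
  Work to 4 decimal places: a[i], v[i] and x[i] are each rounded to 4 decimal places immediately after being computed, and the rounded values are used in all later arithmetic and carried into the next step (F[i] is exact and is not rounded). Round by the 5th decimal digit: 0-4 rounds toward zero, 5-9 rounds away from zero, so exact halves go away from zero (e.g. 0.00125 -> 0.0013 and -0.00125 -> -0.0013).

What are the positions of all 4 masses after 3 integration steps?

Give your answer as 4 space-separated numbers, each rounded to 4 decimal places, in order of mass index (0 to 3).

Answer: 6.4844 11.8359 18.6563 23.7188

Derivation:
Step 0: x=[7.0000 14.0000 17.0000 22.0000] v=[0.0000 0.0000 0.0000 0.0000]
Step 1: x=[7.0000 13.5000 17.5000 22.2500] v=[0.0000 -2.0000 2.0000 1.0000]
Step 2: x=[6.8750 12.6875 18.1875 22.8125] v=[-0.5000 -3.2500 2.7500 2.2500]
Step 3: x=[6.4844 11.8359 18.6563 23.7188] v=[-1.5625 -3.4063 1.8750 3.6250]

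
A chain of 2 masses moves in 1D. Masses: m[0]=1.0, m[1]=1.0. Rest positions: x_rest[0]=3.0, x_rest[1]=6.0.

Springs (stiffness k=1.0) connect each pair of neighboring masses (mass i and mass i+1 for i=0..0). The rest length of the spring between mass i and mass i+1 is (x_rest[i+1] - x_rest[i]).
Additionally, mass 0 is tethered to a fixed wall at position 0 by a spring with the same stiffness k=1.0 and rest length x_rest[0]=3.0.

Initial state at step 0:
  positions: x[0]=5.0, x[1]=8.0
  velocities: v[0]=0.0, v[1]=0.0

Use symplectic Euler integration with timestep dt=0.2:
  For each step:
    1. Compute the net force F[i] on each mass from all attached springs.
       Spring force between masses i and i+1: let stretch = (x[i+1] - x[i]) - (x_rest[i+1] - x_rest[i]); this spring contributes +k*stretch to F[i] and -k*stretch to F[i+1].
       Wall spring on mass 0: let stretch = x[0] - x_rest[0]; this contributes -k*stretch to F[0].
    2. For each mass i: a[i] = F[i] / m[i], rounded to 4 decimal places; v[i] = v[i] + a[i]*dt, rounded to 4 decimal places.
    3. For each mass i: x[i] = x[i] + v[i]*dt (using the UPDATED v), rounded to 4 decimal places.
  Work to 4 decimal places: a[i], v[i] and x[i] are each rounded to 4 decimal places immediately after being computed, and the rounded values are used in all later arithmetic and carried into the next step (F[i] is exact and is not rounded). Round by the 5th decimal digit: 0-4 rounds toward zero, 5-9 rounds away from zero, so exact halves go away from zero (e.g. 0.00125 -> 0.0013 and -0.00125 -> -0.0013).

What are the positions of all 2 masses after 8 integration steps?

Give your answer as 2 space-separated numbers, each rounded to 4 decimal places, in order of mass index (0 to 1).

Step 0: x=[5.0000 8.0000] v=[0.0000 0.0000]
Step 1: x=[4.9200 8.0000] v=[-0.4000 0.0000]
Step 2: x=[4.7664 7.9968] v=[-0.7680 -0.0160]
Step 3: x=[4.5514 7.9844] v=[-1.0752 -0.0621]
Step 4: x=[4.2916 7.9547] v=[-1.2989 -0.1487]
Step 5: x=[4.0067 7.8984] v=[-1.4246 -0.2813]
Step 6: x=[3.7172 7.8065] v=[-1.4476 -0.4596]
Step 7: x=[3.4426 7.6710] v=[-1.3732 -0.6775]
Step 8: x=[3.1994 7.4864] v=[-1.2160 -0.9232]

Answer: 3.1994 7.4864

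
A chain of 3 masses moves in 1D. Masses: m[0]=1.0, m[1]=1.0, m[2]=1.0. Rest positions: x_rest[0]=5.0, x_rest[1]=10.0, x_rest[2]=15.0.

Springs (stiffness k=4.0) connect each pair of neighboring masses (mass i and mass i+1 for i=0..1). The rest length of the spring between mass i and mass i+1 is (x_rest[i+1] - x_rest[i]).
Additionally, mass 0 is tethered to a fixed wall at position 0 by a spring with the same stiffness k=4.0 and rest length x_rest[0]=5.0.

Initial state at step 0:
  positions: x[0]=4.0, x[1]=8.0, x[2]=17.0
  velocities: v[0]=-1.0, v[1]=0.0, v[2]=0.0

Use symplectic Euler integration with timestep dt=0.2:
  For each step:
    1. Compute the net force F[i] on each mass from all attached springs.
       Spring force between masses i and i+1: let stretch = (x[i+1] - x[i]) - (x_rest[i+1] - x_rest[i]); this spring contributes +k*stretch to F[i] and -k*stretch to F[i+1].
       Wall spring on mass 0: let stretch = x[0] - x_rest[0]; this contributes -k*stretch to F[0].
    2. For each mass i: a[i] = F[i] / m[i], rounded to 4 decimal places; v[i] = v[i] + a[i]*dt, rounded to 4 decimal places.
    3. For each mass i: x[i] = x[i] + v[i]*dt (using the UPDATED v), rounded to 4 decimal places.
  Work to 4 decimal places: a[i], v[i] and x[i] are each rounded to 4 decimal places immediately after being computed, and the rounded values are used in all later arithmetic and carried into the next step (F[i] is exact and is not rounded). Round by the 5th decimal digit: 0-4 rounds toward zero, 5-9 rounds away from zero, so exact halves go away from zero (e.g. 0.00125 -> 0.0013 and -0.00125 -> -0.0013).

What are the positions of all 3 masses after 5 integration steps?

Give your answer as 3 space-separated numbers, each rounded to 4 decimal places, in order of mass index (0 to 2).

Step 0: x=[4.0000 8.0000 17.0000] v=[-1.0000 0.0000 0.0000]
Step 1: x=[3.8000 8.8000 16.3600] v=[-1.0000 4.0000 -3.2000]
Step 2: x=[3.7920 10.0096 15.3104] v=[-0.0400 6.0480 -5.2480]
Step 3: x=[4.1721 11.0725 14.2127] v=[1.9005 5.3146 -5.4886]
Step 4: x=[4.9887 11.5338 13.4125] v=[4.0831 2.3064 -4.0008]
Step 5: x=[6.0543 11.2485 13.1117] v=[5.3282 -1.4267 -1.5038]

Answer: 6.0543 11.2485 13.1117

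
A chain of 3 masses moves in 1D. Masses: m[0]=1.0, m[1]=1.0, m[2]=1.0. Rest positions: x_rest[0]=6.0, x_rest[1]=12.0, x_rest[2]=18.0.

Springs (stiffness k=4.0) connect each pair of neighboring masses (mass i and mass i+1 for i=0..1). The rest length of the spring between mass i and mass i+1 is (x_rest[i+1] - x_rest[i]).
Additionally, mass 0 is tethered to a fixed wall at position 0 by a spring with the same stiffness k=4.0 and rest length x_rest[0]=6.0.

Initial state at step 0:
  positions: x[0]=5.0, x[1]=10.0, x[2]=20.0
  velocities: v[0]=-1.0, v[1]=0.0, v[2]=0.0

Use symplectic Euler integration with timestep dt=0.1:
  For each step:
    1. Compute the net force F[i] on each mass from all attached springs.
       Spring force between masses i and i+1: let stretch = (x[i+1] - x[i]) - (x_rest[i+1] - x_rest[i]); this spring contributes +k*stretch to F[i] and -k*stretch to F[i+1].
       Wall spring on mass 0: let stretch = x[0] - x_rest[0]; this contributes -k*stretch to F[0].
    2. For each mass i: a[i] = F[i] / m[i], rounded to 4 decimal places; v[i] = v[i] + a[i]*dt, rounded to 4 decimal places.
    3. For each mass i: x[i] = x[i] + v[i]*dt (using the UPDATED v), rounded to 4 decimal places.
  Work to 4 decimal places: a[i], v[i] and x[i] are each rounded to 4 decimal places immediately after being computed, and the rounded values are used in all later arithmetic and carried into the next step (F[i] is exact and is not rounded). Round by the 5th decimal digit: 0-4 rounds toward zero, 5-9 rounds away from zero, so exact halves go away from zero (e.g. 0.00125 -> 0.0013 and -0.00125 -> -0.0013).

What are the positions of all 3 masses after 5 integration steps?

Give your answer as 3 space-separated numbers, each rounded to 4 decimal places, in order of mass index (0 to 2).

Step 0: x=[5.0000 10.0000 20.0000] v=[-1.0000 0.0000 0.0000]
Step 1: x=[4.9000 10.2000 19.8400] v=[-1.0000 2.0000 -1.6000]
Step 2: x=[4.8160 10.5736 19.5344] v=[-0.8400 3.7360 -3.0560]
Step 3: x=[4.7697 11.0753 19.1104] v=[-0.4634 5.0173 -4.2403]
Step 4: x=[4.7848 11.6462 18.6050] v=[0.1510 5.7091 -5.0543]
Step 5: x=[4.8830 12.2210 18.0612] v=[0.9816 5.7481 -5.4378]

Answer: 4.8830 12.2210 18.0612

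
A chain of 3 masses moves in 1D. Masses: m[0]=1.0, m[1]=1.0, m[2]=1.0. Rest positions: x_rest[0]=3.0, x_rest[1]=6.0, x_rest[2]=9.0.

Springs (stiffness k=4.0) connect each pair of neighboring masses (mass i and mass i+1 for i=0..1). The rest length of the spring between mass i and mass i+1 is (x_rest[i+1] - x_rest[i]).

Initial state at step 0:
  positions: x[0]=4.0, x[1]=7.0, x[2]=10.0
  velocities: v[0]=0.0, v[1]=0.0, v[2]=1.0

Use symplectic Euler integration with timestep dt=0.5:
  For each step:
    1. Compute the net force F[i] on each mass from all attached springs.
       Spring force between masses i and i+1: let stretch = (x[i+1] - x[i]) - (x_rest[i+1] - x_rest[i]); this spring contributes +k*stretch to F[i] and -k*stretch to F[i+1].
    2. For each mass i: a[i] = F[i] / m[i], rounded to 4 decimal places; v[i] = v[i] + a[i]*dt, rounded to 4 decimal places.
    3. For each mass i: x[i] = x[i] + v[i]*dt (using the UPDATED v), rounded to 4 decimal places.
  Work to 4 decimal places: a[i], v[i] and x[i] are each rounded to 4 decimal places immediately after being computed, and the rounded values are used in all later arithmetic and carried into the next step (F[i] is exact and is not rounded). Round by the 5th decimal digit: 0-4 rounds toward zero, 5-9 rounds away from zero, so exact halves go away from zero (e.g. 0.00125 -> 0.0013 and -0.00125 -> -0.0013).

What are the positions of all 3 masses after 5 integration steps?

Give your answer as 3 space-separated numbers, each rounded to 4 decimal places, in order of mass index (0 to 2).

Step 0: x=[4.0000 7.0000 10.0000] v=[0.0000 0.0000 1.0000]
Step 1: x=[4.0000 7.0000 10.5000] v=[0.0000 0.0000 1.0000]
Step 2: x=[4.0000 7.5000 10.5000] v=[0.0000 1.0000 0.0000]
Step 3: x=[4.5000 7.5000 10.5000] v=[1.0000 0.0000 0.0000]
Step 4: x=[5.0000 7.5000 10.5000] v=[1.0000 0.0000 0.0000]
Step 5: x=[5.0000 8.0000 10.5000] v=[0.0000 1.0000 0.0000]

Answer: 5.0000 8.0000 10.5000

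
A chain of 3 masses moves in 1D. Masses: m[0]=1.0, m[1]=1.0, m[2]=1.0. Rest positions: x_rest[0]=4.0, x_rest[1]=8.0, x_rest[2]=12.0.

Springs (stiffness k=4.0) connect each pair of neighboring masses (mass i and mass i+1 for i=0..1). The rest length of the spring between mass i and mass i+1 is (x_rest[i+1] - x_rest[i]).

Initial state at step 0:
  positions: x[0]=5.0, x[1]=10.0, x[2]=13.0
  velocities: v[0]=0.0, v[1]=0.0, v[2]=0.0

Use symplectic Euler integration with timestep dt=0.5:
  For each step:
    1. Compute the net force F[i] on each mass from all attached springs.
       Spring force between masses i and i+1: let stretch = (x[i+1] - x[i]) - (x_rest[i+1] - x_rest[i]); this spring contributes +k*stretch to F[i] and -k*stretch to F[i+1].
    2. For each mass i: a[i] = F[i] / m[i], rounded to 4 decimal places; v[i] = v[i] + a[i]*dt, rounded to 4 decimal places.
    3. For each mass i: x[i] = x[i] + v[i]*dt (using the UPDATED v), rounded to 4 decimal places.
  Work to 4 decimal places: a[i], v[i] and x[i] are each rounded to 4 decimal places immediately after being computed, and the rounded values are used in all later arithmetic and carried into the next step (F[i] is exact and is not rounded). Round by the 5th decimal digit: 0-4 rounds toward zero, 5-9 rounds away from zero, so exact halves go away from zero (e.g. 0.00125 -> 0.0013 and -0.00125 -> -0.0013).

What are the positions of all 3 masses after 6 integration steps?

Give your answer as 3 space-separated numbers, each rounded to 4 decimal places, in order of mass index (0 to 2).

Step 0: x=[5.0000 10.0000 13.0000] v=[0.0000 0.0000 0.0000]
Step 1: x=[6.0000 8.0000 14.0000] v=[2.0000 -4.0000 2.0000]
Step 2: x=[5.0000 10.0000 13.0000] v=[-2.0000 4.0000 -2.0000]
Step 3: x=[5.0000 10.0000 13.0000] v=[0.0000 0.0000 0.0000]
Step 4: x=[6.0000 8.0000 14.0000] v=[2.0000 -4.0000 2.0000]
Step 5: x=[5.0000 10.0000 13.0000] v=[-2.0000 4.0000 -2.0000]
Step 6: x=[5.0000 10.0000 13.0000] v=[0.0000 0.0000 0.0000]

Answer: 5.0000 10.0000 13.0000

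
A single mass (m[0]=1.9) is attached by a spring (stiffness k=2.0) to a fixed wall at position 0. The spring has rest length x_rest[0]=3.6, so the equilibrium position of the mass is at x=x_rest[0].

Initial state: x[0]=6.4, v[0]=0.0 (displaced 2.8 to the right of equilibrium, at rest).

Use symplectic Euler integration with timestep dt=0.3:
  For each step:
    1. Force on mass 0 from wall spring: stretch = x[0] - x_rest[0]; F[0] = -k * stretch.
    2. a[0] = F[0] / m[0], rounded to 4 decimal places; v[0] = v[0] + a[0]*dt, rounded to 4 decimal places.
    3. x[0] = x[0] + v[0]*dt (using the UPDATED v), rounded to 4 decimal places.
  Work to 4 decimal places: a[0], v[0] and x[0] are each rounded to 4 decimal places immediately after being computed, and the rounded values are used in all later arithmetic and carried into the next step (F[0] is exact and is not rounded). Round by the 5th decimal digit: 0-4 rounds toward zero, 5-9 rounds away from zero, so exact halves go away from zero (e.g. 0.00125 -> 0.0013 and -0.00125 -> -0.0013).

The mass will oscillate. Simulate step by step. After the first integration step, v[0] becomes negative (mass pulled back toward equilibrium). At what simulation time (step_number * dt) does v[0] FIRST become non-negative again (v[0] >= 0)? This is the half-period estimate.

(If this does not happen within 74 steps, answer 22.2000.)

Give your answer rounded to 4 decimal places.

Answer: 3.3000

Derivation:
Step 0: x=[6.4000] v=[0.0000]
Step 1: x=[6.1347] v=[-0.8842]
Step 2: x=[5.6293] v=[-1.6846]
Step 3: x=[4.9317] v=[-2.3254]
Step 4: x=[4.1079] v=[-2.7459]
Step 5: x=[3.2360] v=[-2.9063]
Step 6: x=[2.3986] v=[-2.7913]
Step 7: x=[1.6750] v=[-2.4119]
Step 8: x=[1.1338] v=[-1.8040]
Step 9: x=[0.8262] v=[-1.0252]
Step 10: x=[0.7814] v=[-0.1493]
Step 11: x=[1.0036] v=[0.7408]
First v>=0 after going negative at step 11, time=3.3000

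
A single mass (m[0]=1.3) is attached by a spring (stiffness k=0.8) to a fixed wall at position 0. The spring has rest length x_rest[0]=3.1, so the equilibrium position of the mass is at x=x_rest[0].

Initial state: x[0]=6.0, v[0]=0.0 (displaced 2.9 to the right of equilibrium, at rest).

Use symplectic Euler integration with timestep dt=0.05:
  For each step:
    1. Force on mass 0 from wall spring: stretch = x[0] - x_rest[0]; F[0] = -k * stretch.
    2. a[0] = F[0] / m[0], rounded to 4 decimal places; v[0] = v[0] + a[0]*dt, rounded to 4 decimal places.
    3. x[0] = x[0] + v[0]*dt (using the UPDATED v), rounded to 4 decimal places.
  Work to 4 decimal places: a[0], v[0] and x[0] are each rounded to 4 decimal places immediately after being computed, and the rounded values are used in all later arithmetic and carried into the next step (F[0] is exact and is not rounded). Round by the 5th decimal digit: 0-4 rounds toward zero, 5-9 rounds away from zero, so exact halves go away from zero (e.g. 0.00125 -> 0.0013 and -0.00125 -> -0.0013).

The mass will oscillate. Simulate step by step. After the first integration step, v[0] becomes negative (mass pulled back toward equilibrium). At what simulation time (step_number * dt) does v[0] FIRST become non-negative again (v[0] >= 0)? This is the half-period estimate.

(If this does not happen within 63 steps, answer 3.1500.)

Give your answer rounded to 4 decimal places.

Step 0: x=[6.0000] v=[0.0000]
Step 1: x=[5.9955] v=[-0.0892]
Step 2: x=[5.9866] v=[-0.1783]
Step 3: x=[5.9732] v=[-0.2671]
Step 4: x=[5.9554] v=[-0.3555]
Step 5: x=[5.9332] v=[-0.4434]
Step 6: x=[5.9067] v=[-0.5306]
Step 7: x=[5.8759] v=[-0.6170]
Step 8: x=[5.8408] v=[-0.7024]
Step 9: x=[5.8015] v=[-0.7867]
Step 10: x=[5.7580] v=[-0.8698]
Step 11: x=[5.7104] v=[-0.9516]
Step 12: x=[5.6588] v=[-1.0319]
Step 13: x=[5.6033] v=[-1.1106]
Step 14: x=[5.5439] v=[-1.1876]
Step 15: x=[5.4808] v=[-1.2628]
Step 16: x=[5.4140] v=[-1.3361]
Step 17: x=[5.3436] v=[-1.4073]
Step 18: x=[5.2698] v=[-1.4763]
Step 19: x=[5.1926] v=[-1.5431]
Step 20: x=[5.1122] v=[-1.6075]
Step 21: x=[5.0287] v=[-1.6694]
Step 22: x=[4.9423] v=[-1.7287]
Step 23: x=[4.8530] v=[-1.7854]
Step 24: x=[4.7610] v=[-1.8393]
Step 25: x=[4.6665] v=[-1.8904]
Step 26: x=[4.5696] v=[-1.9386]
Step 27: x=[4.4704] v=[-1.9838]
Step 28: x=[4.3691] v=[-2.0260]
Step 29: x=[4.2658] v=[-2.0651]
Step 30: x=[4.1608] v=[-2.1010]
Step 31: x=[4.0541] v=[-2.1336]
Step 32: x=[3.9460] v=[-2.1630]
Step 33: x=[3.8366] v=[-2.1890]
Step 34: x=[3.7260] v=[-2.2117]
Step 35: x=[3.6145] v=[-2.2310]
Step 36: x=[3.5022] v=[-2.2468]
Step 37: x=[3.3892] v=[-2.2592]
Step 38: x=[3.2758] v=[-2.2681]
Step 39: x=[3.1621] v=[-2.2735]
Step 40: x=[3.0483] v=[-2.2754]
Step 41: x=[2.9346] v=[-2.2738]
Step 42: x=[2.8212] v=[-2.2687]
Step 43: x=[2.7082] v=[-2.2601]
Step 44: x=[2.5958] v=[-2.2480]
Step 45: x=[2.4842] v=[-2.2325]
Step 46: x=[2.3735] v=[-2.2136]
Step 47: x=[2.2639] v=[-2.1912]
Step 48: x=[2.1556] v=[-2.1655]
Step 49: x=[2.0488] v=[-2.1364]
Step 50: x=[1.9436] v=[-2.1041]
Step 51: x=[1.8402] v=[-2.0685]
Step 52: x=[1.7387] v=[-2.0297]
Step 53: x=[1.6393] v=[-1.9878]
Step 54: x=[1.5422] v=[-1.9429]
Step 55: x=[1.4475] v=[-1.8950]
Step 56: x=[1.3553] v=[-1.8442]
Step 57: x=[1.2658] v=[-1.7905]
Step 58: x=[1.1791] v=[-1.7341]
Step 59: x=[1.0954] v=[-1.6750]
Step 60: x=[1.0147] v=[-1.6133]
Step 61: x=[0.9372] v=[-1.5491]
Step 62: x=[0.8631] v=[-1.4826]
Step 63: x=[0.7924] v=[-1.4138]
v[0] did not become non-negative within 63 steps; using fallback time=3.1500

Answer: 3.1500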